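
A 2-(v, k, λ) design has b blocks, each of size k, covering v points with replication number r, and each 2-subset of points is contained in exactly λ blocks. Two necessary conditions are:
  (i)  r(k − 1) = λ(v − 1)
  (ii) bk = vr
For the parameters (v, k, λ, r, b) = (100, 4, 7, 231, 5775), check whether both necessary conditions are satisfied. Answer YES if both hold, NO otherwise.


Condition (i): r(k − 1) = 231·3 = 693; λ(v − 1) = 7·99 = 693. Match? YES.
Condition (ii): bk = 5775·4 = 23100; vr = 100·231 = 23100. Match? YES.
Both conditions hold? YES.

YES


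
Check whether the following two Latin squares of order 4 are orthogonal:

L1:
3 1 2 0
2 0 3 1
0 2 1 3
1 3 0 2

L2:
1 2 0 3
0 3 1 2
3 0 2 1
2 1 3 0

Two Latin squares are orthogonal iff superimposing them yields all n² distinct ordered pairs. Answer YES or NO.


Form the n² = 16 superimposed pairs (L1[i][j], L2[i][j]), row by row (rows and columns indexed from 0):
row 0: (3,1) (1,2) (2,0) (0,3)
row 1: (2,0) (0,3) (3,1) (1,2)
row 2: (0,3) (2,0) (1,2) (3,1)
row 3: (1,2) (3,1) (0,3) (2,0)
Orthogonality requires all 16 pairs distinct.
But the pair (2,0) repeats: cell (0,2) has L1 = 2, L2 = 0, and cell (1,0) has L1 = 2, L2 = 0.
A repeated pair means some other pair never occurs (only 4 distinct pairs out of 16), so the squares are not orthogonal.
Conclusion: NO.

NO


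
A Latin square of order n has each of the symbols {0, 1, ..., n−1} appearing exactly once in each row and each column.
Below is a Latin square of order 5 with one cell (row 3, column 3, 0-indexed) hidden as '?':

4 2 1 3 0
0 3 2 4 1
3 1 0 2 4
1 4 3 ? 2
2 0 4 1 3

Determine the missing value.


Row 3 contains symbols [1, 2, 3, 4] — missing [0].
Column 3 contains symbols [1, 2, 3, 4] — missing [0].
The missing symbol must appear in both missing sets; intersection = [0].
Therefore the hidden value is 0.

Missing value = 0.


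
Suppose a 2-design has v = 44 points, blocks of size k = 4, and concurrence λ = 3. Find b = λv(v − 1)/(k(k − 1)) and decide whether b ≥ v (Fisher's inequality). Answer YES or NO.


b = λv(v − 1)/(k(k − 1)) = 3·44·43/(4·3) = 5676/12 = 473.
Compare with v = 44: b ≥ v, so Fisher's inequality holds.

YES


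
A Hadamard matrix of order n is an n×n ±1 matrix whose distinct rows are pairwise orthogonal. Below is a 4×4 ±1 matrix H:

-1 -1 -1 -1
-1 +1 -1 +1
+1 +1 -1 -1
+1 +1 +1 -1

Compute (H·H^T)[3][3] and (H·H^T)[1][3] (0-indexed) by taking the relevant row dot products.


Row 1 of H: [-1, 1, -1, 1].
Row 3 of H: [1, 1, 1, -1].
(H·H^T)[3][3] = Σ_j H[3][j]·H[3][j] = (1)² + (1)² + (1)² + (-1)² = 1 + 1 + 1 + 1 = 4.
(H·H^T)[1][3] = Σ_j H[1][j]·H[3][j] = (-1)·(1) + (1)·(1) + (-1)·(1) + (1)·(-1) = -1 + 1 + -1 + -1 = -2.
Rows 1 and 3 are not orthogonal (dot product = -2 ≠ 0), so H is not a Hadamard matrix.

(3,3) entry = 4; (1,3) entry = -2.


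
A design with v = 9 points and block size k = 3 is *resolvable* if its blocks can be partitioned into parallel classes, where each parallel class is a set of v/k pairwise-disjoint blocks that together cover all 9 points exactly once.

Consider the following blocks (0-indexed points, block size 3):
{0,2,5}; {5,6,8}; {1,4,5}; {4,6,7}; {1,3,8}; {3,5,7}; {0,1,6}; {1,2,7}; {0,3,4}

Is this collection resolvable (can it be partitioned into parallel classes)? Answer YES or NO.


v = 9, block size k = 3, number of blocks = 9.
For resolvability, blocks must partition into parallel classes of size v/k = 3.
Total blocks must therefore be a multiple of 3: 9 = 3·3 + 0 ⇒ divisible ✓.
Consider block {1,4,5}. It intersects every other block in the collection, so no parallel class of size 3 can contain it.
Since every block must belong to some parallel class in a resolution, the collection cannot be partitioned into parallel classes.
Resolvable? NO.

NO


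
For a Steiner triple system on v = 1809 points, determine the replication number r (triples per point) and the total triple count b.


An STS(v) is a 2-(v, 3, 1) BIBD: block size k = 3, λ = 1.
Replication: r(k − 1) = λ(v − 1) ⇒ r·2 = 1809 − 1 = 1808 ⇒ r = 904.
Block count: b = v(v − 1)/6 = 1809·1808/6 = 3270672/6 = 545112.
(Check via bk = vr: 545112·3 = 1635336 = 1809·904 = 1635336 ✓.)

r = 904, b = 545112.


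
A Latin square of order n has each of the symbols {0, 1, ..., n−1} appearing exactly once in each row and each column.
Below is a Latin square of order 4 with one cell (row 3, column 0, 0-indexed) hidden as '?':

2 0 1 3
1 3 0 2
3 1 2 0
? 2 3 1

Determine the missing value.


Row 3 contains symbols [1, 2, 3] — missing [0].
Column 0 contains symbols [1, 2, 3] — missing [0].
The missing symbol must appear in both missing sets; intersection = [0].
Therefore the hidden value is 0.

Missing value = 0.


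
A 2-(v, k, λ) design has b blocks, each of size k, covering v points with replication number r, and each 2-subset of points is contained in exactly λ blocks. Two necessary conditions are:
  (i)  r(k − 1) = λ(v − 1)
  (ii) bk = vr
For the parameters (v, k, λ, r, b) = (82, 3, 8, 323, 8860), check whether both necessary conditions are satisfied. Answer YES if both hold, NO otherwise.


Condition (i): r(k − 1) = 323·2 = 646; λ(v − 1) = 8·81 = 648. Match? NO.
Condition (ii): bk = 8860·3 = 26580; vr = 82·323 = 26486. Match? NO.
Both conditions hold? NO.

NO


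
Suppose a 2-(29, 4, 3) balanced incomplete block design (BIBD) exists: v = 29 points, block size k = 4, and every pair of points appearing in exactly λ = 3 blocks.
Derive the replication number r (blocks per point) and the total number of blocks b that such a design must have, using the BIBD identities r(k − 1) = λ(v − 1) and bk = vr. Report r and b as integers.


Any 2-(v, k, λ) BIBD satisfies two necessary conditions:
  (i)  Each point sits in r blocks, and counting incidences through any fixed point gives r(k − 1) = λ(v − 1), so r = λ(v − 1)/(k − 1).
  (ii) Total incidences bk = vr, so b = vr/k.
Step 1: r = λ(v − 1)/(k − 1) = 3·(29 − 1)/(4 − 1) = 3·28/3 = 84/3 = 28.
Step 2: b = vr/k = 29·28/4 = 812/4 = 203.
Check integrality: r = 28 ∈ Z ✓, b = 203 ∈ Z ✓.
(These identities are necessary conditions: they determine r and b for any design with these parameters, but do not by themselves prove that one exists.)

r = 28, b = 203.


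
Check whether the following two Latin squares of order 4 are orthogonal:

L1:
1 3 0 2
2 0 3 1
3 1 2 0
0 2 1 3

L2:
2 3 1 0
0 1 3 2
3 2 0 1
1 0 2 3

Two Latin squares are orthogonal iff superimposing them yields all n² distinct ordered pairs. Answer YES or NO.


Form the n² = 16 superimposed pairs (L1[i][j], L2[i][j]), row by row (rows and columns indexed from 0):
row 0: (1,2) (3,3) (0,1) (2,0)
row 1: (2,0) (0,1) (3,3) (1,2)
row 2: (3,3) (1,2) (2,0) (0,1)
row 3: (0,1) (2,0) (1,2) (3,3)
Orthogonality requires all 16 pairs distinct.
But the pair (2,0) repeats: cell (0,3) has L1 = 2, L2 = 0, and cell (1,0) has L1 = 2, L2 = 0.
A repeated pair means some other pair never occurs (only 4 distinct pairs out of 16), so the squares are not orthogonal.
Conclusion: NO.

NO


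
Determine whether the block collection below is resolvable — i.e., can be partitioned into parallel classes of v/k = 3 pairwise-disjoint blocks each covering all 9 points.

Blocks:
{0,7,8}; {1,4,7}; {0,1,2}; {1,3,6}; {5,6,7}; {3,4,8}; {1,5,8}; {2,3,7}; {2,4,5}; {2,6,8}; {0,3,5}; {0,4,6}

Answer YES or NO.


v = 9, block size k = 3, number of blocks = 12.
For resolvability, blocks must partition into parallel classes of size v/k = 3.
Total blocks must therefore be a multiple of 3: 12 = 3·4 + 0 ⇒ divisible ✓.
Greedy packing gives 4 candidate class(es). Each should be a full parallel class (size 3, covers all 9 points).
  Class 1 (3 blocks): {0,7,8}; {1,3,6}; {2,4,5}. Points covered: [0, 1, 2, 3, 4, 5, 6, 7, 8].
  Class 2 (3 blocks): {1,4,7}; {2,6,8}; {0,3,5}. Points covered: [0, 1, 2, 3, 4, 5, 6, 7, 8].
  Class 3 (3 blocks): {0,1,2}; {5,6,7}; {3,4,8}. Points covered: [0, 1, 2, 3, 4, 5, 6, 7, 8].
  Class 4 (3 blocks): {1,5,8}; {2,3,7}; {0,4,6}. Points covered: [0, 1, 2, 3, 4, 5, 6, 7, 8].
All classes full (size 3)? YES. All classes cover every point? YES.
Resolvable? YES.

YES


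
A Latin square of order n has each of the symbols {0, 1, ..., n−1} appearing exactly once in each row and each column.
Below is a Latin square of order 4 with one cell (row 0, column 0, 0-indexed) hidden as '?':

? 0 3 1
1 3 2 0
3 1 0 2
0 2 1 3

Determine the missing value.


Row 0 contains symbols [0, 1, 3] — missing [2].
Column 0 contains symbols [0, 1, 3] — missing [2].
The missing symbol must appear in both missing sets; intersection = [2].
Therefore the hidden value is 2.

Missing value = 2.


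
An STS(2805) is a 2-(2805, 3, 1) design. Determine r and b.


An STS(v) is a 2-(v, 3, 1) BIBD: block size k = 3, λ = 1.
Replication: r(k − 1) = λ(v − 1) ⇒ r·2 = 2805 − 1 = 2804 ⇒ r = 1402.
Block count: b = v(v − 1)/6 = 2805·2804/6 = 7865220/6 = 1310870.
(Check via bk = vr: 1310870·3 = 3932610 = 2805·1402 = 3932610 ✓.)

r = 1402, b = 1310870.


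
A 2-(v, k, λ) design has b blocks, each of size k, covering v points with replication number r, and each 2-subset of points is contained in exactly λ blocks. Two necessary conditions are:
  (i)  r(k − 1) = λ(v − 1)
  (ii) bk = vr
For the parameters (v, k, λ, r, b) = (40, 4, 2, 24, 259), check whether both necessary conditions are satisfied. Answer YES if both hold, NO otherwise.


Condition (i): r(k − 1) = 24·3 = 72; λ(v − 1) = 2·39 = 78. Match? NO.
Condition (ii): bk = 259·4 = 1036; vr = 40·24 = 960. Match? NO.
Both conditions hold? NO.

NO


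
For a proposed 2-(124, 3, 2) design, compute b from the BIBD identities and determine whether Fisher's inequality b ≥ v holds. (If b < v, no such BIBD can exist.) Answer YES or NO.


b = λv(v − 1)/(k(k − 1)) = 2·124·123/(3·2) = 30504/6 = 5084.
Compare with v = 124: b ≥ v, so Fisher's inequality holds.

YES


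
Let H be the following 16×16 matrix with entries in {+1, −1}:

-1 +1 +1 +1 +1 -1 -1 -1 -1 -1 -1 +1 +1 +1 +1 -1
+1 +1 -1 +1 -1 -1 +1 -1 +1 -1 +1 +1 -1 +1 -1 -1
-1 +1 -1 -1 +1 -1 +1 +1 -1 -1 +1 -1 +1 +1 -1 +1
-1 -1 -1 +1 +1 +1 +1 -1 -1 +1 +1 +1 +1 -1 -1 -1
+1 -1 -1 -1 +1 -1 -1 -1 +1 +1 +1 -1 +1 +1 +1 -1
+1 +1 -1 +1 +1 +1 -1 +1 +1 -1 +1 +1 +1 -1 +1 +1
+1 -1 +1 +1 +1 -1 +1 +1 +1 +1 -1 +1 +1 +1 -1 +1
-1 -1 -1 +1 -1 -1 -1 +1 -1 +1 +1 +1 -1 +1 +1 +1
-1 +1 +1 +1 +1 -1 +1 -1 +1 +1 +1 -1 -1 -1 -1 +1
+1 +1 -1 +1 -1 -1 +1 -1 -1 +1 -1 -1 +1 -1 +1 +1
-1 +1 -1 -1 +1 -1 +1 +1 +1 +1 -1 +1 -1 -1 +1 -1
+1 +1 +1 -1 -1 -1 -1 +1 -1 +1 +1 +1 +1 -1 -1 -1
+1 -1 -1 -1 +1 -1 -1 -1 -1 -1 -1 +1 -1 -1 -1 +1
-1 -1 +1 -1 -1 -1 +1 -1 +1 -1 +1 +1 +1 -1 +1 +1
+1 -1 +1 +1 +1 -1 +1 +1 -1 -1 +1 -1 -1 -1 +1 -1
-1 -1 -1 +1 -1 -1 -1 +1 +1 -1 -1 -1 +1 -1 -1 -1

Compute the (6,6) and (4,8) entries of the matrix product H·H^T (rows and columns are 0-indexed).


Row 4 of H: [1, -1, -1, -1, 1, -1, -1, -1, 1, 1, 1, -1, 1, 1, 1, -1].
Row 6 of H: [1, -1, 1, 1, 1, -1, 1, 1, 1, 1, -1, 1, 1, 1, -1, 1].
Row 8 of H: [-1, 1, 1, 1, 1, -1, 1, -1, 1, 1, 1, -1, -1, -1, -1, 1].
(H·H^T)[6][6] = Σ_j H[6][j]·H[6][j] = (1)² + (-1)² + (1)² + (1)² + (1)² + (-1)² + (1)² + (1)² + (1)² + (1)² + (-1)² + (1)² + (1)² + (1)² + (-1)² + (1)² = 1 + 1 + 1 + 1 + 1 + 1 + 1 + 1 + 1 + 1 + 1 + 1 + 1 + 1 + 1 + 1 = 16.
(H·H^T)[4][8] = Σ_j H[4][j]·H[8][j] = (1)·(-1) + (-1)·(1) + (-1)·(1) + (-1)·(1) + (1)·(1) + (-1)·(-1) + (-1)·(1) + (-1)·(-1) + (1)·(1) + (1)·(1) + (1)·(1) + (-1)·(-1) + (1)·(-1) + (1)·(-1) + (1)·(-1) + (-1)·(1) = -1 + -1 + -1 + -1 + 1 + 1 + -1 + 1 + 1 + 1 + 1 + 1 + -1 + -1 + -1 + -1 = -2.
Rows 4 and 8 are not orthogonal (dot product = -2 ≠ 0), so H is not a Hadamard matrix.

(6,6) entry = 16; (4,8) entry = -2.


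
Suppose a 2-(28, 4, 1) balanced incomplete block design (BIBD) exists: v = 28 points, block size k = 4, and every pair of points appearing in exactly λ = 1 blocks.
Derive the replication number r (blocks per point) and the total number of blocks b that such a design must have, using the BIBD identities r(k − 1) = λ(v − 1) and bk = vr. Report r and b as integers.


Any 2-(v, k, λ) BIBD satisfies two necessary conditions:
  (i)  Each point sits in r blocks, and counting incidences through any fixed point gives r(k − 1) = λ(v − 1), so r = λ(v − 1)/(k − 1).
  (ii) Total incidences bk = vr, so b = vr/k.
Step 1: r = λ(v − 1)/(k − 1) = 1·(28 − 1)/(4 − 1) = 1·27/3 = 27/3 = 9.
Step 2: b = vr/k = 28·9/4 = 252/4 = 63.
Check integrality: r = 9 ∈ Z ✓, b = 63 ∈ Z ✓.
(These identities are necessary conditions: they determine r and b for any design with these parameters, but do not by themselves prove that one exists.)

r = 9, b = 63.


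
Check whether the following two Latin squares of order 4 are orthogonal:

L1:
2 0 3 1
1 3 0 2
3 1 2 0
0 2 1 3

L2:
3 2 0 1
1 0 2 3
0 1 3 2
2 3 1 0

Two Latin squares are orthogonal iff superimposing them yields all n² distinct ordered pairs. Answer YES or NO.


Form the n² = 16 superimposed pairs (L1[i][j], L2[i][j]), row by row (rows and columns indexed from 0):
row 0: (2,3) (0,2) (3,0) (1,1)
row 1: (1,1) (3,0) (0,2) (2,3)
row 2: (3,0) (1,1) (2,3) (0,2)
row 3: (0,2) (2,3) (1,1) (3,0)
Orthogonality requires all 16 pairs distinct.
But the pair (1,1) repeats: cell (0,3) has L1 = 1, L2 = 1, and cell (1,0) has L1 = 1, L2 = 1.
A repeated pair means some other pair never occurs (only 4 distinct pairs out of 16), so the squares are not orthogonal.
Conclusion: NO.

NO


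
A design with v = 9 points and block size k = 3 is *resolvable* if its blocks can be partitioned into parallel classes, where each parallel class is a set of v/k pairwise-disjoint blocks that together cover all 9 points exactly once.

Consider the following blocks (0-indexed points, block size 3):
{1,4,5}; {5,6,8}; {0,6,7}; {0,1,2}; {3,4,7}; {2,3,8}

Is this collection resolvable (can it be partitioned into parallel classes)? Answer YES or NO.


v = 9, block size k = 3, number of blocks = 6.
For resolvability, blocks must partition into parallel classes of size v/k = 3.
Total blocks must therefore be a multiple of 3: 6 = 3·2 + 0 ⇒ divisible ✓.
Greedy packing gives 2 candidate class(es). Each should be a full parallel class (size 3, covers all 9 points).
  Class 1 (3 blocks): {1,4,5}; {0,6,7}; {2,3,8}. Points covered: [0, 1, 2, 3, 4, 5, 6, 7, 8].
  Class 2 (3 blocks): {5,6,8}; {0,1,2}; {3,4,7}. Points covered: [0, 1, 2, 3, 4, 5, 6, 7, 8].
All classes full (size 3)? YES. All classes cover every point? YES.
Resolvable? YES.

YES


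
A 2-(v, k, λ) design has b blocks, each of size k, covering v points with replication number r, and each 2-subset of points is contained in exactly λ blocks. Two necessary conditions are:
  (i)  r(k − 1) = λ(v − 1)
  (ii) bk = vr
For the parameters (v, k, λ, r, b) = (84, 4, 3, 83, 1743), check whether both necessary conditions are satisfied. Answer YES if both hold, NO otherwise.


Condition (i): r(k − 1) = 83·3 = 249; λ(v − 1) = 3·83 = 249. Match? YES.
Condition (ii): bk = 1743·4 = 6972; vr = 84·83 = 6972. Match? YES.
Both conditions hold? YES.

YES


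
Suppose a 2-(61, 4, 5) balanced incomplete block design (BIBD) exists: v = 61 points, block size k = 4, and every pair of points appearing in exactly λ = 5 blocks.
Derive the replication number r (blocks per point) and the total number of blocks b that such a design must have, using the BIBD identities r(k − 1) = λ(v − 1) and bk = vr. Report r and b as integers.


Any 2-(v, k, λ) BIBD satisfies two necessary conditions:
  (i)  Each point sits in r blocks, and counting incidences through any fixed point gives r(k − 1) = λ(v − 1), so r = λ(v − 1)/(k − 1).
  (ii) Total incidences bk = vr, so b = vr/k.
Step 1: r = λ(v − 1)/(k − 1) = 5·(61 − 1)/(4 − 1) = 5·60/3 = 300/3 = 100.
Step 2: b = vr/k = 61·100/4 = 6100/4 = 1525.
Check integrality: r = 100 ∈ Z ✓, b = 1525 ∈ Z ✓.
(These identities are necessary conditions: they determine r and b for any design with these parameters, but do not by themselves prove that one exists.)

r = 100, b = 1525.


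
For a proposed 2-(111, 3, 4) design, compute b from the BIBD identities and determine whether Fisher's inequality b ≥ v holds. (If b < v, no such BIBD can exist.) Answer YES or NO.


r = λ(v − 1)/(k − 1) = 4·110/2 = 220.
b = vr/k = 111·220/3 = 8140.
Fisher's inequality: b ≥ v ⇔ 8140 ≥ 111? YES.

YES


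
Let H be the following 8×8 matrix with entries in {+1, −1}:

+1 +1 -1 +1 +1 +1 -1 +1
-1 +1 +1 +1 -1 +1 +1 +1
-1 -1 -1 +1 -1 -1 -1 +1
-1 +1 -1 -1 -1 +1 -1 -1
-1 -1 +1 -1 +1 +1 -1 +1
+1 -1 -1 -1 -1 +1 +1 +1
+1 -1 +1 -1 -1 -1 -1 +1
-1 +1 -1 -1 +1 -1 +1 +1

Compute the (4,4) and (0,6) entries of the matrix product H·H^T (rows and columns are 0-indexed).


Row 0 of H: [1, 1, -1, 1, 1, 1, -1, 1].
Row 4 of H: [-1, -1, 1, -1, 1, 1, -1, 1].
Row 6 of H: [1, -1, 1, -1, -1, -1, -1, 1].
(H·H^T)[4][4] = Σ_j H[4][j]·H[4][j] = (-1)² + (-1)² + (1)² + (-1)² + (1)² + (1)² + (-1)² + (1)² = 1 + 1 + 1 + 1 + 1 + 1 + 1 + 1 = 8.
(H·H^T)[0][6] = Σ_j H[0][j]·H[6][j] = (1)·(1) + (1)·(-1) + (-1)·(1) + (1)·(-1) + (1)·(-1) + (1)·(-1) + (-1)·(-1) + (1)·(1) = 1 + -1 + -1 + -1 + -1 + -1 + 1 + 1 = -2.
Rows 0 and 6 are not orthogonal (dot product = -2 ≠ 0), so H is not a Hadamard matrix.

(4,4) entry = 8; (0,6) entry = -2.


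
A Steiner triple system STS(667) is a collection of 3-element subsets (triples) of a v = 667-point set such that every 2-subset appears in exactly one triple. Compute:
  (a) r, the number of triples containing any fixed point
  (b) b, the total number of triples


An STS(v) is a 2-(v, 3, 1) BIBD: block size k = 3, λ = 1.
Replication: r(k − 1) = λ(v − 1) ⇒ r·2 = 667 − 1 = 666 ⇒ r = 333.
Block count: bk = vr ⇒ b·3 = 667·333 = 222111 ⇒ b = 74037.
(Check via b = v(v − 1)/6 = 667·666/6 = 444222/6 = 74037.)

r = 333, b = 74037.


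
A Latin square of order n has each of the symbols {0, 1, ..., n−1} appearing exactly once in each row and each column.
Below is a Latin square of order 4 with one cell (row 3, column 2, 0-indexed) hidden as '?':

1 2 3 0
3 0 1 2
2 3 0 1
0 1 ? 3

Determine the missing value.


Row 3 contains symbols [0, 1, 3] — missing [2].
Column 2 contains symbols [0, 1, 3] — missing [2].
The missing symbol must appear in both missing sets; intersection = [2].
Therefore the hidden value is 2.

Missing value = 2.


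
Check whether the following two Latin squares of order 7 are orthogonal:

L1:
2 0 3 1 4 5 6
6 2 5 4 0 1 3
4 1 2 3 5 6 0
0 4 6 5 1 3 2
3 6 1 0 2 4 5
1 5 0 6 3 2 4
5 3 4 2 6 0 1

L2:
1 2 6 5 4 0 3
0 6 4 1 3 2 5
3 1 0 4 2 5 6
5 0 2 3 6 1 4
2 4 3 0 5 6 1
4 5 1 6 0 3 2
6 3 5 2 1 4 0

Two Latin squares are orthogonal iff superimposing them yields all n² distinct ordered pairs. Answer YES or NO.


Form the n² = 49 superimposed pairs (L1[i][j], L2[i][j]), row by row (rows and columns indexed from 0):
row 0: (2,1) (0,2) (3,6) (1,5) (4,4) (5,0) (6,3)
row 1: (6,0) (2,6) (5,4) (4,1) (0,3) (1,2) (3,5)
row 2: (4,3) (1,1) (2,0) (3,4) (5,2) (6,5) (0,6)
row 3: (0,5) (4,0) (6,2) (5,3) (1,6) (3,1) (2,4)
row 4: (3,2) (6,4) (1,3) (0,0) (2,5) (4,6) (5,1)
row 5: (1,4) (5,5) (0,1) (6,6) (3,0) (2,3) (4,2)
row 6: (5,6) (3,3) (4,5) (2,2) (6,1) (0,4) (1,0)
Orthogonality requires all 49 pairs distinct.
Check by first coordinate: for each symbol s of L1, list the L2 entries in the n cells where L1 = s; they must all differ.
  L1 = 0: L2 entries (in reading order) 2, 3, 6, 5, 0, 1, 4 — all 7 distinct ✓
  L1 = 1: L2 entries (in reading order) 5, 2, 1, 6, 3, 4, 0 — all 7 distinct ✓
  L1 = 2: L2 entries (in reading order) 1, 6, 0, 4, 5, 3, 2 — all 7 distinct ✓
  L1 = 3: L2 entries (in reading order) 6, 5, 4, 1, 2, 0, 3 — all 7 distinct ✓
  L1 = 4: L2 entries (in reading order) 4, 1, 3, 0, 6, 2, 5 — all 7 distinct ✓
  L1 = 5: L2 entries (in reading order) 0, 4, 2, 3, 1, 5, 6 — all 7 distinct ✓
  L1 = 6: L2 entries (in reading order) 3, 0, 5, 2, 4, 6, 1 — all 7 distinct ✓
Every symbol of L1 meets every symbol of L2 exactly once, so all 49 pairs are distinct (49 of 49).
Conclusion: YES.

YES


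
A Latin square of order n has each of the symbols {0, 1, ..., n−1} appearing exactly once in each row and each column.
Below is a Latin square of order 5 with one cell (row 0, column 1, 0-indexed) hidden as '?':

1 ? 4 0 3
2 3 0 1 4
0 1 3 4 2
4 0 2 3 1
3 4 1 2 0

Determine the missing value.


Row 0 contains symbols [0, 1, 3, 4] — missing [2].
Column 1 contains symbols [0, 1, 3, 4] — missing [2].
The missing symbol must appear in both missing sets; intersection = [2].
Therefore the hidden value is 2.

Missing value = 2.


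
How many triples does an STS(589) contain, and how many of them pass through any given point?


An STS(v) is a 2-(v, 3, 1) BIBD: block size k = 3, λ = 1.
Replication: r(k − 1) = λ(v − 1) ⇒ r·2 = 589 − 1 = 588 ⇒ r = 294.
Block count: b = v(v − 1)/6 = 589·588/6 = 346332/6 = 57722.

r = 294, b = 57722.


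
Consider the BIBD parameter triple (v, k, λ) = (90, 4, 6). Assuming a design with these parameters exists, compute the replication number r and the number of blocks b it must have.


Any 2-(v, k, λ) BIBD satisfies two necessary conditions:
  (i)  Each point sits in r blocks, and counting incidences through any fixed point gives r(k − 1) = λ(v − 1), so r = λ(v − 1)/(k − 1).
  (ii) Total incidences bk = vr, so b = vr/k.
Step 1: r = λ(v − 1)/(k − 1) = 6·(90 − 1)/(4 − 1) = 6·89/3 = 534/3 = 178.
Step 2: b = vr/k = 90·178/4 = 16020/4 = 4005.
Check integrality: r = 178 ∈ Z ✓, b = 4005 ∈ Z ✓.
(These identities are necessary conditions: they determine r and b for any design with these parameters, but do not by themselves prove that one exists.)

r = 178, b = 4005.


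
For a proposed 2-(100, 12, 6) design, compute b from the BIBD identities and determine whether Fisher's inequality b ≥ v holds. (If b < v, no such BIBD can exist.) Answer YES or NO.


r = λ(v − 1)/(k − 1) = 6·99/11 = 54.
b = vr/k = 100·54/12 = 450.
Fisher's inequality: b ≥ v ⇔ 450 ≥ 100? YES.

YES


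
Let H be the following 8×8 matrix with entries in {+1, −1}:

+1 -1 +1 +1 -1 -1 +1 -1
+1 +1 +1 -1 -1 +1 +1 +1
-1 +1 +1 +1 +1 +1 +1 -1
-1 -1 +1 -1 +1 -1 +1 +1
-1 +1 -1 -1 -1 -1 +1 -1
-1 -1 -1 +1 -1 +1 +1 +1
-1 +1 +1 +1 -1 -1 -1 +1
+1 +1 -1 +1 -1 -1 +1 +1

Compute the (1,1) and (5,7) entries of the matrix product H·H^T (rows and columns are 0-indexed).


Row 1 of H: [1, 1, 1, -1, -1, 1, 1, 1].
Row 5 of H: [-1, -1, -1, 1, -1, 1, 1, 1].
Row 7 of H: [1, 1, -1, 1, -1, -1, 1, 1].
(H·H^T)[1][1] = Σ_j H[1][j]·H[1][j] = (1)² + (1)² + (1)² + (-1)² + (-1)² + (1)² + (1)² + (1)² = 1 + 1 + 1 + 1 + 1 + 1 + 1 + 1 = 8.
(H·H^T)[5][7] = Σ_j H[5][j]·H[7][j] = (-1)·(1) + (-1)·(1) + (-1)·(-1) + (1)·(1) + (-1)·(-1) + (1)·(-1) + (1)·(1) + (1)·(1) = -1 + -1 + 1 + 1 + 1 + -1 + 1 + 1 = 2.
Rows 5 and 7 are not orthogonal (dot product = 2 ≠ 0), so H is not a Hadamard matrix.

(1,1) entry = 8; (5,7) entry = 2.


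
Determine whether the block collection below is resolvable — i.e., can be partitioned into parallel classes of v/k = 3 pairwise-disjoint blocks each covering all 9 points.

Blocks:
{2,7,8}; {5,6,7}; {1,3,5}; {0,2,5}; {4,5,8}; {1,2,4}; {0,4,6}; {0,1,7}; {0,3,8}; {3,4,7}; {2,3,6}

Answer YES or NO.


v = 9, block size k = 3, number of blocks = 11.
For resolvability, blocks must partition into parallel classes of size v/k = 3.
Total blocks must therefore be a multiple of 3: 11 = 3·3 + 2 ⇒ not divisible ✗.
Resolvable? NO.

NO


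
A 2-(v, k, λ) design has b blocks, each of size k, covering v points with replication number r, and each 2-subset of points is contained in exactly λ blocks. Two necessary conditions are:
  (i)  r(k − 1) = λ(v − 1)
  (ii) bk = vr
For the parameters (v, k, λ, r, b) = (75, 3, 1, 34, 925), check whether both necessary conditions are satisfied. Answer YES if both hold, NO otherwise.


Condition (i): r(k − 1) = 34·2 = 68; λ(v − 1) = 1·74 = 74. Match? NO.
Condition (ii): bk = 925·3 = 2775; vr = 75·34 = 2550. Match? NO.
Both conditions hold? NO.

NO


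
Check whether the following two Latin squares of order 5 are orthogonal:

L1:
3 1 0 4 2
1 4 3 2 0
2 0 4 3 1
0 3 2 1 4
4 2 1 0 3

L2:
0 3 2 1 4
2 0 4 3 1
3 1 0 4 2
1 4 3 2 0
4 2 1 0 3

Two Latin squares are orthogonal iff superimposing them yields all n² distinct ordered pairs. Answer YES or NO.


Form the n² = 25 superimposed pairs (L1[i][j], L2[i][j]), row by row (rows and columns indexed from 0):
row 0: (3,0) (1,3) (0,2) (4,1) (2,4)
row 1: (1,2) (4,0) (3,4) (2,3) (0,1)
row 2: (2,3) (0,1) (4,0) (3,4) (1,2)
row 3: (0,1) (3,4) (2,3) (1,2) (4,0)
row 4: (4,4) (2,2) (1,1) (0,0) (3,3)
Orthogonality requires all 25 pairs distinct.
But the pair (2,3) repeats: cell (1,3) has L1 = 2, L2 = 3, and cell (2,0) has L1 = 2, L2 = 3.
A repeated pair means some other pair never occurs (only 15 distinct pairs out of 25), so the squares are not orthogonal.
Conclusion: NO.

NO


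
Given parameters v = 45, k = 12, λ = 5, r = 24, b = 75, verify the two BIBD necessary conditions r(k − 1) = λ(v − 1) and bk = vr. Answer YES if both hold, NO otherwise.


Condition (i): r(k − 1) = 24·11 = 264; λ(v − 1) = 5·44 = 220. Match? NO.
Condition (ii): bk = 75·12 = 900; vr = 45·24 = 1080. Match? NO.
Both conditions hold? NO.

NO


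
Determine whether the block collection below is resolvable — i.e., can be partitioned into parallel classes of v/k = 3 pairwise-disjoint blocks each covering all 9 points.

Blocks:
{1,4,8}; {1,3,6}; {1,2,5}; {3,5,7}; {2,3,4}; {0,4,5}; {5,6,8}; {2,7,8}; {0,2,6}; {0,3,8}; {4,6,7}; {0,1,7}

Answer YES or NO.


v = 9, block size k = 3, number of blocks = 12.
For resolvability, blocks must partition into parallel classes of size v/k = 3.
Total blocks must therefore be a multiple of 3: 12 = 3·4 + 0 ⇒ divisible ✓.
Greedy packing gives 4 candidate class(es). Each should be a full parallel class (size 3, covers all 9 points).
  Class 1 (3 blocks): {1,4,8}; {3,5,7}; {0,2,6}. Points covered: [0, 1, 2, 3, 4, 5, 6, 7, 8].
  Class 2 (3 blocks): {1,3,6}; {0,4,5}; {2,7,8}. Points covered: [0, 1, 2, 3, 4, 5, 6, 7, 8].
  Class 3 (3 blocks): {1,2,5}; {0,3,8}; {4,6,7}. Points covered: [0, 1, 2, 3, 4, 5, 6, 7, 8].
  Class 4 (3 blocks): {2,3,4}; {5,6,8}; {0,1,7}. Points covered: [0, 1, 2, 3, 4, 5, 6, 7, 8].
All classes full (size 3)? YES. All classes cover every point? YES.
Resolvable? YES.

YES


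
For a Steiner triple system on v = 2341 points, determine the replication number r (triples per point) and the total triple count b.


An STS(v) is a 2-(v, 3, 1) BIBD: block size k = 3, λ = 1.
Replication: r(k − 1) = λ(v − 1) ⇒ r·2 = 2341 − 1 = 2340 ⇒ r = 1170.
Block count: bk = vr ⇒ b·3 = 2341·1170 = 2738970 ⇒ b = 912990.

r = 1170, b = 912990.


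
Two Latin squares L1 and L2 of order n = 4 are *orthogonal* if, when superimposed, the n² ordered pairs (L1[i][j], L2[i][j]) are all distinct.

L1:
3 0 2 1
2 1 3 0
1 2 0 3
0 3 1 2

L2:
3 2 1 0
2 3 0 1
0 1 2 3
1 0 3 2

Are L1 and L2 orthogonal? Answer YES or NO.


Form the n² = 16 superimposed pairs (L1[i][j], L2[i][j]), row by row (rows and columns indexed from 0):
row 0: (3,3) (0,2) (2,1) (1,0)
row 1: (2,2) (1,3) (3,0) (0,1)
row 2: (1,0) (2,1) (0,2) (3,3)
row 3: (0,1) (3,0) (1,3) (2,2)
Orthogonality requires all 16 pairs distinct.
But the pair (1,0) repeats: cell (0,3) has L1 = 1, L2 = 0, and cell (2,0) has L1 = 1, L2 = 0.
A repeated pair means some other pair never occurs (only 8 distinct pairs out of 16), so the squares are not orthogonal.
Conclusion: NO.

NO


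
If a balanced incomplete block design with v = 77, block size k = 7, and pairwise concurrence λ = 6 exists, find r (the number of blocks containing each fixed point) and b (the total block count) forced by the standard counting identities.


Any 2-(v, k, λ) BIBD satisfies two necessary conditions:
  (i)  Each point sits in r blocks, and counting incidences through any fixed point gives r(k − 1) = λ(v − 1), so r = λ(v − 1)/(k − 1).
  (ii) Total incidences bk = vr, so b = vr/k.
Step 1: r = λ(v − 1)/(k − 1) = 6·(77 − 1)/(7 − 1) = 6·76/6 = 456/6 = 76.
Step 2: b = vr/k = 77·76/7 = 5852/7 = 836.
Check integrality: r = 76 ∈ Z ✓, b = 836 ∈ Z ✓.
(These identities are necessary conditions: they determine r and b for any design with these parameters, but do not by themselves prove that one exists.)

r = 76, b = 836.


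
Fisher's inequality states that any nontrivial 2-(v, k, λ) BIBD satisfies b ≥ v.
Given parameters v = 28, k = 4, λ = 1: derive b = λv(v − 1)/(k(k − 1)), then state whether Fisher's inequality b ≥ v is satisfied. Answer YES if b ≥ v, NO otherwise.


b = λv(v − 1)/(k(k − 1)) = 1·28·27/(4·3) = 756/12 = 63.
Compare with v = 28: b ≥ v, so Fisher's inequality holds.

YES


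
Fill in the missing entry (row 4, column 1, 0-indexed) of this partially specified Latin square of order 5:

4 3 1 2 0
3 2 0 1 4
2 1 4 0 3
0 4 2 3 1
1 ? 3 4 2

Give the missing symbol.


Row 4 contains symbols [1, 2, 3, 4] — missing [0].
Column 1 contains symbols [1, 2, 3, 4] — missing [0].
The missing symbol must appear in both missing sets; intersection = [0].
Therefore the hidden value is 0.

Missing value = 0.


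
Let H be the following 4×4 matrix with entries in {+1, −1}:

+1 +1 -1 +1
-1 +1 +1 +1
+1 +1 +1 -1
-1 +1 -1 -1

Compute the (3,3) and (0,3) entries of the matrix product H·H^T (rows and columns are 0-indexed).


Row 0 of H: [1, 1, -1, 1].
Row 3 of H: [-1, 1, -1, -1].
(H·H^T)[3][3] = Σ_j H[3][j]·H[3][j] = (-1)² + (1)² + (-1)² + (-1)² = 1 + 1 + 1 + 1 = 4.
(H·H^T)[0][3] = Σ_j H[0][j]·H[3][j] = (1)·(-1) + (1)·(1) + (-1)·(-1) + (1)·(-1) = -1 + 1 + 1 + -1 = 0.
So rows 0 and 3 are orthogonal; the diagonal entry equals n = 4.

(3,3) entry = 4; (0,3) entry = 0.


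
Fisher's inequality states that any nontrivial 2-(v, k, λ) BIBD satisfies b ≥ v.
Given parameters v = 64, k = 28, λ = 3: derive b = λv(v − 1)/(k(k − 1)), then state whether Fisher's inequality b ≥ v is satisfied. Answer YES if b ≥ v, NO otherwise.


b = λv(v − 1)/(k(k − 1)) = 3·64·63/(28·27) = 12096/756 = 16.
Compare with v = 64: b < v, so Fisher's inequality fails.

NO


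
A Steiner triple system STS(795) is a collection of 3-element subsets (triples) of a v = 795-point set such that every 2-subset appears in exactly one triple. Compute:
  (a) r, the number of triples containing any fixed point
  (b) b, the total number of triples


An STS(v) is a 2-(v, 3, 1) BIBD: block size k = 3, λ = 1.
Replication: r(k − 1) = λ(v − 1) ⇒ r·2 = 795 − 1 = 794 ⇒ r = 397.
Block count: bk = vr ⇒ b·3 = 795·397 = 315615 ⇒ b = 105205.

r = 397, b = 105205.


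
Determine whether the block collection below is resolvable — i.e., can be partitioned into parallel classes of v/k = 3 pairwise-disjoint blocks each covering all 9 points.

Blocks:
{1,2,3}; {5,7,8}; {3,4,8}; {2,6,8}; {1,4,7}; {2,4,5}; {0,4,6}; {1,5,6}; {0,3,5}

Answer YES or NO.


v = 9, block size k = 3, number of blocks = 9.
For resolvability, blocks must partition into parallel classes of size v/k = 3.
Total blocks must therefore be a multiple of 3: 9 = 3·3 + 0 ⇒ divisible ✓.
Consider block {3,4,8}. The only other block(s) in the collection disjoint from it are {1,5,6} — just 1 block(s). Any parallel class containing {3,4,8} would need 2 other blocks each disjoint from it, so no parallel class of size 3 can contain {3,4,8}.
Since every block must belong to some parallel class in a resolution, the collection cannot be partitioned into parallel classes.
Resolvable? NO.

NO


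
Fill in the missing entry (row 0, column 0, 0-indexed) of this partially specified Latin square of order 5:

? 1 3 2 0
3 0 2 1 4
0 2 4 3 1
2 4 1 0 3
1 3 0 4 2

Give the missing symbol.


Row 0 contains symbols [0, 1, 2, 3] — missing [4].
Column 0 contains symbols [0, 1, 2, 3] — missing [4].
The missing symbol must appear in both missing sets; intersection = [4].
Therefore the hidden value is 4.

Missing value = 4.


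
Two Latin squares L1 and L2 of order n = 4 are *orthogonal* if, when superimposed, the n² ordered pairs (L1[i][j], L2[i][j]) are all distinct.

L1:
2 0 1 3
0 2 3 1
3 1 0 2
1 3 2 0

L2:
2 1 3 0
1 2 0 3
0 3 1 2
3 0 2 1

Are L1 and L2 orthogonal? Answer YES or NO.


Form the n² = 16 superimposed pairs (L1[i][j], L2[i][j]), row by row (rows and columns indexed from 0):
row 0: (2,2) (0,1) (1,3) (3,0)
row 1: (0,1) (2,2) (3,0) (1,3)
row 2: (3,0) (1,3) (0,1) (2,2)
row 3: (1,3) (3,0) (2,2) (0,1)
Orthogonality requires all 16 pairs distinct.
But the pair (0,1) repeats: cell (0,1) has L1 = 0, L2 = 1, and cell (1,0) has L1 = 0, L2 = 1.
A repeated pair means some other pair never occurs (only 4 distinct pairs out of 16), so the squares are not orthogonal.
Conclusion: NO.

NO


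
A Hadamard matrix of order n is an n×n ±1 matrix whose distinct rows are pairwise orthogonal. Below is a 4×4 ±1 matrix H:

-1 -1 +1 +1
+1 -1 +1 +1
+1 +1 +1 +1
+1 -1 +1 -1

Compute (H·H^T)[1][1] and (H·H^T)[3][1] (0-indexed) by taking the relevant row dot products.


Row 1 of H: [1, -1, 1, 1].
Row 3 of H: [1, -1, 1, -1].
(H·H^T)[1][1] = Σ_j H[1][j]·H[1][j] = (1)² + (-1)² + (1)² + (1)² = 1 + 1 + 1 + 1 = 4.
(H·H^T)[3][1] = Σ_j H[3][j]·H[1][j] = (1)·(1) + (-1)·(-1) + (1)·(1) + (-1)·(1) = 1 + 1 + 1 + -1 = 2.
Rows 3 and 1 are not orthogonal (dot product = 2 ≠ 0), so H is not a Hadamard matrix.

(1,1) entry = 4; (3,1) entry = 2.


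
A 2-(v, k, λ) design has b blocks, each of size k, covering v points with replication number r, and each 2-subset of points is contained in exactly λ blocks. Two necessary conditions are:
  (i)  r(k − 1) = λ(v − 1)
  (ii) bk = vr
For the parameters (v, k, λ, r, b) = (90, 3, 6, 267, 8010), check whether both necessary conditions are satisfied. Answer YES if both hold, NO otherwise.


Condition (i): r(k − 1) = 267·2 = 534; λ(v − 1) = 6·89 = 534. Match? YES.
Condition (ii): bk = 8010·3 = 24030; vr = 90·267 = 24030. Match? YES.
Both conditions hold? YES.

YES


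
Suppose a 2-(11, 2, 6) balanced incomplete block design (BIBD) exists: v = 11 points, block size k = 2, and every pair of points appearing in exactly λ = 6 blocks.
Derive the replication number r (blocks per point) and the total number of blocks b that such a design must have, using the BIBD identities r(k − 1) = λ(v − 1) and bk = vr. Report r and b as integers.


Any 2-(v, k, λ) BIBD satisfies two necessary conditions:
  (i)  Each point sits in r blocks, and counting incidences through any fixed point gives r(k − 1) = λ(v − 1), so r = λ(v − 1)/(k − 1).
  (ii) Total incidences bk = vr, so b = vr/k.
Step 1: r = λ(v − 1)/(k − 1) = 6·(11 − 1)/(2 − 1) = 6·10/1 = 60/1 = 60.
Step 2: b = vr/k = 11·60/2 = 660/2 = 330.
Check integrality: r = 60 ∈ Z ✓, b = 330 ∈ Z ✓.
(These identities are necessary conditions: they determine r and b for any design with these parameters, but do not by themselves prove that one exists.)

r = 60, b = 330.


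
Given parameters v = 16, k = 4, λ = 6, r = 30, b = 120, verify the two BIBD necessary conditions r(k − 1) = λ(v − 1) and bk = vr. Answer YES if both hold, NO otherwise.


Condition (i): r(k − 1) = 30·3 = 90; λ(v − 1) = 6·15 = 90. Match? YES.
Condition (ii): bk = 120·4 = 480; vr = 16·30 = 480. Match? YES.
Both conditions hold? YES.

YES


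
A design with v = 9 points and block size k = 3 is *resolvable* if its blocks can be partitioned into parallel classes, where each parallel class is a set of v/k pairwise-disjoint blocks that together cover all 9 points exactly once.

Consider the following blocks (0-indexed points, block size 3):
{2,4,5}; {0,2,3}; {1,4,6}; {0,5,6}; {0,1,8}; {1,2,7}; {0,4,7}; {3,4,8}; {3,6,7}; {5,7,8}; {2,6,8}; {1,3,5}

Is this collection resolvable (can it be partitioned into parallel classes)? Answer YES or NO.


v = 9, block size k = 3, number of blocks = 12.
For resolvability, blocks must partition into parallel classes of size v/k = 3.
Total blocks must therefore be a multiple of 3: 12 = 3·4 + 0 ⇒ divisible ✓.
Greedy packing gives 4 candidate class(es). Each should be a full parallel class (size 3, covers all 9 points).
  Class 1 (3 blocks): {2,4,5}; {0,1,8}; {3,6,7}. Points covered: [0, 1, 2, 3, 4, 5, 6, 7, 8].
  Class 2 (3 blocks): {0,2,3}; {1,4,6}; {5,7,8}. Points covered: [0, 1, 2, 3, 4, 5, 6, 7, 8].
  Class 3 (3 blocks): {0,5,6}; {1,2,7}; {3,4,8}. Points covered: [0, 1, 2, 3, 4, 5, 6, 7, 8].
  Class 4 (3 blocks): {0,4,7}; {2,6,8}; {1,3,5}. Points covered: [0, 1, 2, 3, 4, 5, 6, 7, 8].
All classes full (size 3)? YES. All classes cover every point? YES.
Resolvable? YES.

YES


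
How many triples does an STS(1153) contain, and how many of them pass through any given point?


An STS(v) is a 2-(v, 3, 1) BIBD: block size k = 3, λ = 1.
Replication: r(k − 1) = λ(v − 1) ⇒ r·2 = 1153 − 1 = 1152 ⇒ r = 576.
Block count: bk = vr ⇒ b·3 = 1153·576 = 664128 ⇒ b = 221376.
(Check via b = v(v − 1)/6 = 1153·1152/6 = 1328256/6 = 221376.)

r = 576, b = 221376.


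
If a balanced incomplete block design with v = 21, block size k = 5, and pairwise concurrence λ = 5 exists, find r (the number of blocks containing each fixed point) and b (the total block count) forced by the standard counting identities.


Any 2-(v, k, λ) BIBD satisfies two necessary conditions:
  (i)  Each point sits in r blocks, and counting incidences through any fixed point gives r(k − 1) = λ(v − 1), so r = λ(v − 1)/(k − 1).
  (ii) Total incidences bk = vr, so b = vr/k.
Step 1: r = λ(v − 1)/(k − 1) = 5·(21 − 1)/(5 − 1) = 5·20/4 = 100/4 = 25.
Step 2: b = vr/k = 21·25/5 = 525/5 = 105.
Check integrality: r = 25 ∈ Z ✓, b = 105 ∈ Z ✓.
(These identities are necessary conditions: they determine r and b for any design with these parameters, but do not by themselves prove that one exists.)

r = 25, b = 105.


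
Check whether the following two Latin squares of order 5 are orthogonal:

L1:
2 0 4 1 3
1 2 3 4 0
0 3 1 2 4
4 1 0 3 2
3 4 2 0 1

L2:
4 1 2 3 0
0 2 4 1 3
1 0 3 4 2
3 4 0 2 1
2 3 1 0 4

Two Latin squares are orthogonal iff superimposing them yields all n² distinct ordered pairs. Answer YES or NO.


Form the n² = 25 superimposed pairs (L1[i][j], L2[i][j]), row by row (rows and columns indexed from 0):
row 0: (2,4) (0,1) (4,2) (1,3) (3,0)
row 1: (1,0) (2,2) (3,4) (4,1) (0,3)
row 2: (0,1) (3,0) (1,3) (2,4) (4,2)
row 3: (4,3) (1,4) (0,0) (3,2) (2,1)
row 4: (3,2) (4,3) (2,1) (0,0) (1,4)
Orthogonality requires all 25 pairs distinct.
But the pair (0,1) repeats: cell (0,1) has L1 = 0, L2 = 1, and cell (2,0) has L1 = 0, L2 = 1.
A repeated pair means some other pair never occurs (only 15 distinct pairs out of 25), so the squares are not orthogonal.
Conclusion: NO.

NO


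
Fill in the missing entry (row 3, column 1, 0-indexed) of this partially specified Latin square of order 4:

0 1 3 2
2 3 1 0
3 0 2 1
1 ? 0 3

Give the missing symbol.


Row 3 contains symbols [0, 1, 3] — missing [2].
Column 1 contains symbols [0, 1, 3] — missing [2].
The missing symbol must appear in both missing sets; intersection = [2].
Therefore the hidden value is 2.

Missing value = 2.


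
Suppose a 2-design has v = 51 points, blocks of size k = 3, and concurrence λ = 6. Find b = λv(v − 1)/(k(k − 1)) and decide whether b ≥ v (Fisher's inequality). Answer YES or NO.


b = λv(v − 1)/(k(k − 1)) = 6·51·50/(3·2) = 15300/6 = 2550.
Compare with v = 51: b ≥ v, so Fisher's inequality holds.

YES


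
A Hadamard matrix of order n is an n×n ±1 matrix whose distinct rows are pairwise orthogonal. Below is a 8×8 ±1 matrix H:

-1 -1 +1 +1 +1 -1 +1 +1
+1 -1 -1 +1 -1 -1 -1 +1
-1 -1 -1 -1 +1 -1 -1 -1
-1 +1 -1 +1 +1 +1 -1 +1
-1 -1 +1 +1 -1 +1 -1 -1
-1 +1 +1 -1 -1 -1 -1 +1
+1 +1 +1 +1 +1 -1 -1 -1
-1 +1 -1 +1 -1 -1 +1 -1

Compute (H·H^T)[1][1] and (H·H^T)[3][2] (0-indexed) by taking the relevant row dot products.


Row 1 of H: [1, -1, -1, 1, -1, -1, -1, 1].
Row 2 of H: [-1, -1, -1, -1, 1, -1, -1, -1].
Row 3 of H: [-1, 1, -1, 1, 1, 1, -1, 1].
(H·H^T)[1][1] = Σ_j H[1][j]·H[1][j] = (1)² + (-1)² + (-1)² + (1)² + (-1)² + (-1)² + (-1)² + (1)² = 1 + 1 + 1 + 1 + 1 + 1 + 1 + 1 = 8.
(H·H^T)[3][2] = Σ_j H[3][j]·H[2][j] = (-1)·(-1) + (1)·(-1) + (-1)·(-1) + (1)·(-1) + (1)·(1) + (1)·(-1) + (-1)·(-1) + (1)·(-1) = 1 + -1 + 1 + -1 + 1 + -1 + 1 + -1 = 0.
So rows 3 and 2 are orthogonal; the diagonal entry equals n = 8.

(1,1) entry = 8; (3,2) entry = 0.
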